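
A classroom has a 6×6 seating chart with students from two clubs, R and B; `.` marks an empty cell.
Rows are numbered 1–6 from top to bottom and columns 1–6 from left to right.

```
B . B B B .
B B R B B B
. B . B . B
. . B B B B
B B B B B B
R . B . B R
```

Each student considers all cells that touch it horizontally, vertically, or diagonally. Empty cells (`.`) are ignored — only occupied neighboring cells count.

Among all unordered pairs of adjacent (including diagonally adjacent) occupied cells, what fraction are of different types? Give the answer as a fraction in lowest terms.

Scan each occupied cell's neighbors to the right and below (and the two forward diagonals) so each pair is counted once.
From row 1: 2 unlike of 13 pairs (running 2/13).
From row 2: 4 unlike of 13 pairs (running 6/26).
From row 3: 0 unlike of 6 pairs (running 6/32).
From row 4: 0 unlike of 14 pairs (running 6/46).
From row 5: 4 unlike of 15 pairs (running 10/61).
From row 6: 1 unlike of 1 pairs (running 11/62).
Total adjacent occupied pairs: 62; unlike-type pairs: 11.
11/62 is already in lowest terms.

11/62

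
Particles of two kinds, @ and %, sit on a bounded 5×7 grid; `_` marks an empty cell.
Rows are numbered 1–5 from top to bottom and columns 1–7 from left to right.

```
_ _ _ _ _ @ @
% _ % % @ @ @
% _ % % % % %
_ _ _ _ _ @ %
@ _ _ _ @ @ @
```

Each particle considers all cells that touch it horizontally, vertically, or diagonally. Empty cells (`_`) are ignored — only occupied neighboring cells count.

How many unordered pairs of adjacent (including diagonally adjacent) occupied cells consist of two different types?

Scan each occupied cell's neighbors to the right and below (and the two forward diagonals) so each pair is counted once.
Row 1: @(1,6)–@(1,7)= @(1,6)–@(2,6)= @(1,6)–@(2,7)= @(1,6)–@(2,5)= @(1,7)–@(2,7)= @(1,7)–@(2,6)=  → 0/6 unlike.
Row 2: %(2,1)–%(3,1)= %(2,3)–%(2,4)= %(2,3)–%(3,3)= %(2,3)–%(3,4)= %(2,4)–@(2,5)≠ %(2,4)–%(3,4)= %(2,4)–%(3,5)= %(2,4)–%(3,3)= @(2,5)–@(2,6)= @(2,5)–%(3,5)≠ @(2,5)–%(3,6)≠ @(2,5)–%(3,4)≠ @(2,6)–@(2,7)= @(2,6)–%(3,6)≠ @(2,6)–%(3,7)≠ @(2,6)–%(3,5)≠ @(2,7)–%(3,7)≠ @(2,7)–%(3,6)≠  → 9/18 unlike.
Row 3: %(3,3)–%(3,4)= %(3,4)–%(3,5)= %(3,5)–%(3,6)= %(3,5)–@(4,6)≠ %(3,6)–%(3,7)= %(3,6)–@(4,6)≠ %(3,6)–%(4,7)= %(3,7)–%(4,7)= %(3,7)–@(4,6)≠  → 3/9 unlike.
Row 4: @(4,6)–%(4,7)≠ @(4,6)–@(5,6)= @(4,6)–@(5,7)= @(4,6)–@(5,5)= %(4,7)–@(5,7)≠ %(4,7)–@(5,6)≠  → 3/6 unlike.
Row 5: @(5,5)–@(5,6)= @(5,6)–@(5,7)=  → 0/2 unlike.
Total adjacent occupied pairs: 41; unlike-type pairs: 15.

15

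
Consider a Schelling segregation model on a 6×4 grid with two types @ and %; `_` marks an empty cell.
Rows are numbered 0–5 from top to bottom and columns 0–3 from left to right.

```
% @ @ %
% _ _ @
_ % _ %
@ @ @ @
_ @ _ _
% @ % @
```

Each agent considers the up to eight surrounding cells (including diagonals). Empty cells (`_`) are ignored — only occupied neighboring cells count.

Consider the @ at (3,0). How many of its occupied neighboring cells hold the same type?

Occupied neighbors of (3,0): (2,1)=%, (3,1)=@, (4,1)=@.
Same type (@): 2 of 3.

2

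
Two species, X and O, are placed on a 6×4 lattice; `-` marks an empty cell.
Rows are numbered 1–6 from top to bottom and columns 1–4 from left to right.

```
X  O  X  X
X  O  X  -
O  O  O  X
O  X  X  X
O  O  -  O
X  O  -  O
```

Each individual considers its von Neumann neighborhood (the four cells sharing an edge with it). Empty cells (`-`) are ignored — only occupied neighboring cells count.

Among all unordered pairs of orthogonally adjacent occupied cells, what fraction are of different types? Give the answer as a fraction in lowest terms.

Scan each occupied cell's neighbors to the right and below so each pair is counted once.
From row 1: 2 unlike of 6 pairs (running 2/6).
From row 2: 4 unlike of 5 pairs (running 6/11).
From row 3: 3 unlike of 7 pairs (running 9/18).
From row 4: 3 unlike of 6 pairs (running 12/24).
From row 5: 1 unlike of 4 pairs (running 13/28).
From row 6: 1 unlike of 1 pairs (running 14/29).
Total adjacent occupied pairs: 29; unlike-type pairs: 14.
14/29 is already in lowest terms.

14/29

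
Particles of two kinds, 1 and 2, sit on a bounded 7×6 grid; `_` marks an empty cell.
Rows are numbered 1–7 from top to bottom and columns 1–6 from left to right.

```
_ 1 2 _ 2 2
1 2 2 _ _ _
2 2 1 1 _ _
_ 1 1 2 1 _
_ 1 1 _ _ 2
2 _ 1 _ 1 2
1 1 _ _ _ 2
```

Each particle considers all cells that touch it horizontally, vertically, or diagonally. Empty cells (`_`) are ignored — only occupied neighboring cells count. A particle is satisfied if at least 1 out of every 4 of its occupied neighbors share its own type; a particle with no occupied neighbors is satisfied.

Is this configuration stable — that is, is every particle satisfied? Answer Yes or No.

Row 1: (1,2)1 1/4 ok · (1,3)2 2/3 ok · (1,5)2 1/1 ok · (1,6)2 1/1 ok
Row 2: (2,1)1 1/4 ok · (2,2)2 4/7 ok · (2,3)2 3/6 ok
Row 3: (3,1)2 2/4 ok · (3,2)2 3/7 ok · (3,3)1 3/7 ok · (3,4)1 3/5 ok
Row 4: (4,2)1 4/6 ok · (4,3)1 5/7 ok · (4,4)2 0/5 unhappy · (4,5)1 1/3 ok
Row 5: (5,2)1 4/5 ok · (5,3)1 4/5 ok · (5,6)2 1/3 ok
Row 6: (6,1)2 0/3 unhappy · (6,3)1 3/3 ok · (6,5)1 0/3 unhappy · (6,6)2 2/3 ok
Row 7: (7,1)1 1/2 ok · (7,2)1 2/3 ok · (7,6)2 1/2 ok
For instance (4,4) has only 0/5 same-type neighbors, below 1/4.

No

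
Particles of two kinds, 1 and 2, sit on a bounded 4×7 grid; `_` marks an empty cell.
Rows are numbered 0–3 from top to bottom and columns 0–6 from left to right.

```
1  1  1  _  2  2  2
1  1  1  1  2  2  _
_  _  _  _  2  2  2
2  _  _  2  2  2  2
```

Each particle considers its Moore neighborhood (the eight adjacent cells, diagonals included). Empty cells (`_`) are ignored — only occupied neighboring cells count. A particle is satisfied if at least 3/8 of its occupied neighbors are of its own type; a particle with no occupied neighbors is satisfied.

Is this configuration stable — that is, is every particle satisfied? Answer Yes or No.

(0,0)1 3/3 ✓
(0,1)1 5/5 ✓
(0,2)1 4/4 ✓
(0,4)2 3/4 ✓
(0,5)2 4/4 ✓
(0,6)2 2/2 ✓
(1,0)1 3/3 ✓
(1,1)1 5/5 ✓
(1,2)1 4/4 ✓
(1,3)1 2/5 ✓
(1,4)2 5/6 ✓
(1,5)2 7/7 ✓
(2,4)2 6/7 ✓
(2,5)2 7/7 ✓
(2,6)2 4/4 ✓
(3,0)2 0/0 ✓
(3,3)2 2/2 ✓
(3,4)2 4/4 ✓
(3,5)2 5/5 ✓
(3,6)2 3/3 ✓
All meet the threshold, so the configuration is stable.

Yes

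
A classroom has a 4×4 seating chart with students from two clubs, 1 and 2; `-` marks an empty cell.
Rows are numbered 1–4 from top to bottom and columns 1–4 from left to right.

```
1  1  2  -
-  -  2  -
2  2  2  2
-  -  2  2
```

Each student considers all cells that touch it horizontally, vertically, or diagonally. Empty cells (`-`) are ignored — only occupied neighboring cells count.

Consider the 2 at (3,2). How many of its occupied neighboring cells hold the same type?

4

Occupied neighbors of (3,2): (2,3)=2, (3,1)=2, (3,3)=2, (4,3)=2.
Same type (2): 4 of 4.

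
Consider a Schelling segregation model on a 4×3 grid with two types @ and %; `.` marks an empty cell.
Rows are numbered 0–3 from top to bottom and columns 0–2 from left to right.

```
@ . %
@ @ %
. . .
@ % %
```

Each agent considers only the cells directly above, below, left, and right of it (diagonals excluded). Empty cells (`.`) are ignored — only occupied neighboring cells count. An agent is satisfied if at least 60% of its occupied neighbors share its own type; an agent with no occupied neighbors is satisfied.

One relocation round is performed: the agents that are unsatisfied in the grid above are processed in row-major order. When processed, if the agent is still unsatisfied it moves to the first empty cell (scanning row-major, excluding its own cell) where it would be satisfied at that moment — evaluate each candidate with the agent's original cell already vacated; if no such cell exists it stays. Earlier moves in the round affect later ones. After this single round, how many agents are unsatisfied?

0

Initially unsatisfied (in order): (1,1), (1,2), (3,0), (3,1).
  (1,1) → (2,0).
  (1,2): now satisfied by earlier moves; stays.
  (3,0): no empty cell satisfies it; stays.
  (3,1) → (2,2).
Resulting grid:
@ . %
@ . %
@ . %
@ . %
All satisfied now.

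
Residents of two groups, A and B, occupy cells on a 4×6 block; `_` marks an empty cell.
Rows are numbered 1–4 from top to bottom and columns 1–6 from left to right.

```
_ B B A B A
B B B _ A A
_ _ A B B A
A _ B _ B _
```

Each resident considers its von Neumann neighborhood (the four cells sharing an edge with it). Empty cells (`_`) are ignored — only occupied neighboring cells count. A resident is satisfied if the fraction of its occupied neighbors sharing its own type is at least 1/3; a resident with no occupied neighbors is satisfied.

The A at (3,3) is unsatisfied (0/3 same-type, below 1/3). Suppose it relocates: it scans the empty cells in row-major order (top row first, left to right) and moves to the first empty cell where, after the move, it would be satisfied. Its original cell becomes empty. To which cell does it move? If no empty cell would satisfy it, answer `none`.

(2,4)

Vacating (3,3). Empty cells in order:
  (1,1): 0/2 same-type → still unsatisfied.
  (2,4): 2/4 same-type → satisfied — stop here.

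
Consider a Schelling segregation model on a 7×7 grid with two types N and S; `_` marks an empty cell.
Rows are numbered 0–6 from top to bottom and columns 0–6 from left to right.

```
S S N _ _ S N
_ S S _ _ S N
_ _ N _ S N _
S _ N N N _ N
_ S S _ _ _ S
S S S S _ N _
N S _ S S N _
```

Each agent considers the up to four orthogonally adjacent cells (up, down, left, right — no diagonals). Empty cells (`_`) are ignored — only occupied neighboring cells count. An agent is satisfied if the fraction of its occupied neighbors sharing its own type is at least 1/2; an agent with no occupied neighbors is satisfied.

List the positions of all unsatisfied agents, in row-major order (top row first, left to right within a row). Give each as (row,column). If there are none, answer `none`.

Row 0: (0,0)S 1/1 ✓ · (0,1)S 2/3 ✓ · (0,2)N 0/2 ✗ · (0,5)S 1/2 ✓ · (0,6)N 1/2 ✓
Row 1: (1,1)S 2/2 ✓ · (1,2)S 1/3 ✗ · (1,5)S 1/3 ✗ · (1,6)N 1/2 ✓
Row 2: (2,2)N 1/2 ✓ · (2,4)S 0/2 ✗ · (2,5)N 0/2 ✗
Row 3: (3,0)S 0/0 ✓ · (3,2)N 2/3 ✓ · (3,3)N 2/2 ✓ · (3,4)N 1/2 ✓ · (3,6)N 0/1 ✗
Row 4: (4,1)S 2/2 ✓ · (4,2)S 2/3 ✓ · (4,6)S 0/1 ✗
Row 5: (5,0)S 1/2 ✓ · (5,1)S 4/4 ✓ · (5,2)S 3/3 ✓ · (5,3)S 2/2 ✓ · (5,5)N 1/1 ✓
Row 6: (6,0)N 0/2 ✗ · (6,1)S 1/2 ✓ · (6,3)S 2/2 ✓ · (6,4)S 1/2 ✓ · (6,5)N 1/2 ✓

(0,2), (1,2), (1,5), (2,4), (2,5), (3,6), (4,6), (6,0)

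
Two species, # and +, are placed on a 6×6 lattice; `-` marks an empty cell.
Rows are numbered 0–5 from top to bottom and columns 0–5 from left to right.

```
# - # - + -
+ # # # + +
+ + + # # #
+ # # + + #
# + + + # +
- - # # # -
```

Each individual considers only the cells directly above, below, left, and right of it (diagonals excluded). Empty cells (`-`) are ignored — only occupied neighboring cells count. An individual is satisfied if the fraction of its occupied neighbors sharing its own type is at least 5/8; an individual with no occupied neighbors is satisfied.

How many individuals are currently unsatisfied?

22

(0,0)# 0/1 ✗
(0,2)# 1/1 ✓
(0,4)+ 1/1 ✓
(1,0)+ 1/3 ✗
(1,1)# 1/3 ✗
(1,2)# 3/4 ✓
(1,3)# 2/3 ✓
(1,4)+ 2/4 ✗
(1,5)+ 1/2 ✗
(2,0)+ 3/3 ✓
(2,1)+ 2/4 ✗
(2,2)+ 1/4 ✗
(2,3)# 2/4 ✗
(2,4)# 2/4 ✗
(2,5)# 2/3 ✓
(3,0)+ 1/3 ✗
(3,1)# 1/4 ✗
(3,2)# 1/4 ✗
(3,3)+ 2/4 ✗
(3,4)+ 1/4 ✗
(3,5)# 1/3 ✗
(4,0)# 0/2 ✗
(4,1)+ 1/3 ✗
(4,2)+ 2/4 ✗
(4,3)+ 2/4 ✗
(4,4)# 1/4 ✗
(4,5)+ 0/2 ✗
(5,2)# 1/2 ✗
(5,3)# 2/3 ✓
(5,4)# 2/2 ✓
Unsatisfied: (0,0), (1,0), (1,1), (1,4), (1,5), (2,1), (2,2), (2,3), (2,4), (3,0), (3,1), (3,2), (3,3), (3,4), (3,5), (4,0), (4,1), (4,2), (4,3), (4,4), (4,5), (5,2) — 22 in total.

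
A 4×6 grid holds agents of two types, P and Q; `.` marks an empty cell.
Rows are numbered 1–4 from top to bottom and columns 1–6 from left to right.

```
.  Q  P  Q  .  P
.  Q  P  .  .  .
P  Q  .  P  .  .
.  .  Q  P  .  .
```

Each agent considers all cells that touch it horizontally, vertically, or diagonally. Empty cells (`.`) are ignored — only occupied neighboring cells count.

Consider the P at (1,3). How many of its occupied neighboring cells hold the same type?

1

Occupied neighbors of (1,3): (1,2)=Q, (1,4)=Q, (2,2)=Q, (2,3)=P.
Same type (P): 1 of 4.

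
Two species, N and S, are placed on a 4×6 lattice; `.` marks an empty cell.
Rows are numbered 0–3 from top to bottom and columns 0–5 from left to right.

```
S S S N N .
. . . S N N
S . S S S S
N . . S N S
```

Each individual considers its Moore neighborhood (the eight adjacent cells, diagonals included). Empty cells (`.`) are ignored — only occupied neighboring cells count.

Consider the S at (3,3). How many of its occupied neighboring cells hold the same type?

3

Occupied neighbors of (3,3): (2,2)=S, (2,3)=S, (2,4)=S, (3,4)=N.
Same type (S): 3 of 4.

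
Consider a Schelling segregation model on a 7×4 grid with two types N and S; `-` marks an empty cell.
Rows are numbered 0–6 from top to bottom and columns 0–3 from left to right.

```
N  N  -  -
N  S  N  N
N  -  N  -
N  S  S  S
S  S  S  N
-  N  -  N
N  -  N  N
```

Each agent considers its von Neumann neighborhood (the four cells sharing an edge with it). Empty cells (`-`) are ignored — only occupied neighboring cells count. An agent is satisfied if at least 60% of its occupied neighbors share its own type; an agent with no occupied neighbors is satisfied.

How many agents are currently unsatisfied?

8

Row 0: (0,0)N 2/2 ok · (0,1)N 1/2 unhappy
Row 1: (1,0)N 2/3 ok · (1,1)S 0/3 unhappy · (1,2)N 2/3 ok · (1,3)N 1/1 ok
Row 2: (2,0)N 2/2 ok · (2,2)N 1/2 unhappy
Row 3: (3,0)N 1/3 unhappy · (3,1)S 2/3 ok · (3,2)S 3/4 ok · (3,3)S 1/2 unhappy
Row 4: (4,0)S 1/2 unhappy · (4,1)S 3/4 ok · (4,2)S 2/3 ok · (4,3)N 1/3 unhappy
Row 5: (5,1)N 0/1 unhappy · (5,3)N 2/2 ok
Row 6: (6,0)N 0/0 ok · (6,2)N 1/1 ok · (6,3)N 2/2 ok
Unsatisfied: (0,1), (1,1), (2,2), (3,0), (3,3), (4,0), (4,3), (5,1) — 8 in total.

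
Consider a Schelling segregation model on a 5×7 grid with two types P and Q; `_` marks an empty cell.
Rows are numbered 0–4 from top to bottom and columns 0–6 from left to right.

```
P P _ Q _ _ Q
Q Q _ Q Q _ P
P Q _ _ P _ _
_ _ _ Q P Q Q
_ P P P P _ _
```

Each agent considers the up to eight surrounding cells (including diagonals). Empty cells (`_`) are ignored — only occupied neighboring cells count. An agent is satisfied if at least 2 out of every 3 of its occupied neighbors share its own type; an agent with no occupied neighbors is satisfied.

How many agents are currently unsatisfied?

Row 0: (0,0)P 1/3 unhappy · (0,1)P 1/3 unhappy · (0,3)Q 2/2 ok · (0,6)Q 0/1 unhappy
Row 1: (1,0)Q 2/5 unhappy · (1,1)Q 2/5 unhappy · (1,3)Q 2/3 ok · (1,4)Q 2/3 ok · (1,6)P 0/1 unhappy
Row 2: (2,0)P 0/3 unhappy · (2,1)Q 2/3 ok · (2,4)P 1/5 unhappy
Row 3: (3,3)Q 0/5 unhappy · (3,4)P 3/5 unhappy · (3,5)Q 1/4 unhappy · (3,6)Q 1/1 ok
Row 4: (4,1)P 1/1 ok · (4,2)P 2/3 ok · (4,3)P 3/4 ok · (4,4)P 2/4 unhappy
Unsatisfied: (0,0), (0,1), (0,6), (1,0), (1,1), (1,6), (2,0), (2,4), (3,3), (3,4), (3,5), (4,4) — 12 in total.

12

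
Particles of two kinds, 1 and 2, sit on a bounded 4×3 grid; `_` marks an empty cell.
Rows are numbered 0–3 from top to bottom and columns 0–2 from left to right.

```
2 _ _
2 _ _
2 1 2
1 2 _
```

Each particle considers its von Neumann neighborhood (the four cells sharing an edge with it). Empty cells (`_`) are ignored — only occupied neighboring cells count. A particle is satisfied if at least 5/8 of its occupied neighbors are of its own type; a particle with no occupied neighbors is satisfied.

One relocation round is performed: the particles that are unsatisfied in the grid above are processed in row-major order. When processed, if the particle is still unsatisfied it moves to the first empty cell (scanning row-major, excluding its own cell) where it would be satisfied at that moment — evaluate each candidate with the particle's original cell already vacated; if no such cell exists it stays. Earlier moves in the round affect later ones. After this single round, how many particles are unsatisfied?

1

Initially unsatisfied (in order): (2,0), (2,1), (2,2), (3,0), (3,1).
  (2,0) → (0,1).
  (2,1): no empty cell satisfies it; stays.
  (2,2) → (0,2).
  (3,0) → (2,2).
  (3,1) → (1,1).
Resulting grid:
2 2 2
2 2 _
_ 1 1
_ _ _
Unsatisfied now: (2,1).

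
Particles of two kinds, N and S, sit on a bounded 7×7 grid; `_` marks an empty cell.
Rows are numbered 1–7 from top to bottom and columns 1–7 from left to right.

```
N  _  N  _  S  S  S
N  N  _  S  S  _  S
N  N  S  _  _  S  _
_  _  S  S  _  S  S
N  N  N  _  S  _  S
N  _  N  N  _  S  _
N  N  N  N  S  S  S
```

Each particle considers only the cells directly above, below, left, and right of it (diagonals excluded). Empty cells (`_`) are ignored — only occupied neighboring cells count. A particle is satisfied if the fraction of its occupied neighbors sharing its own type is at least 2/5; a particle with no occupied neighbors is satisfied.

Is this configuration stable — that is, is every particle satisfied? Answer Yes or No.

Yes

Row 1: (1,1)N 1/1 ok · (1,3)N 0/0 ok · (1,5)S 2/2 ok · (1,6)S 2/2 ok · (1,7)S 2/2 ok
Row 2: (2,1)N 3/3 ok · (2,2)N 2/2 ok · (2,4)S 1/1 ok · (2,5)S 2/2 ok · (2,7)S 1/1 ok
Row 3: (3,1)N 2/2 ok · (3,2)N 2/3 ok · (3,3)S 1/2 ok · (3,6)S 1/1 ok
Row 4: (4,3)S 2/3 ok · (4,4)S 1/1 ok · (4,6)S 2/2 ok · (4,7)S 2/2 ok
Row 5: (5,1)N 2/2 ok · (5,2)N 2/2 ok · (5,3)N 2/3 ok · (5,5)S 0/0 ok · (5,7)S 1/1 ok
Row 6: (6,1)N 2/2 ok · (6,3)N 3/3 ok · (6,4)N 2/2 ok · (6,6)S 1/1 ok
Row 7: (7,1)N 2/2 ok · (7,2)N 2/2 ok · (7,3)N 3/3 ok · (7,4)N 2/3 ok · (7,5)S 1/2 ok · (7,6)S 3/3 ok · (7,7)S 1/1 ok
All meet the threshold, so the configuration is stable.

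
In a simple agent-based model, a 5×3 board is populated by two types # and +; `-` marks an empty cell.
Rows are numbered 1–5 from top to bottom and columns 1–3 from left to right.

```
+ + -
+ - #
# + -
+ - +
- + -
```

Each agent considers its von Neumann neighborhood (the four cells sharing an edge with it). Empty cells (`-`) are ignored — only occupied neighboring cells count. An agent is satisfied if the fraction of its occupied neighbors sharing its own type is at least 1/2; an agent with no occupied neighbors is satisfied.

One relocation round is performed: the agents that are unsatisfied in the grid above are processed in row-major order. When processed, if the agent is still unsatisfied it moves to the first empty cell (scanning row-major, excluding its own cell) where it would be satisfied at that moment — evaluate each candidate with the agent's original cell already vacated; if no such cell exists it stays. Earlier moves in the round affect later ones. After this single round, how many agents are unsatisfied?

Initially unsatisfied (in order): (3,1), (3,2), (4,1).
  (3,1) → (1,3).
  (3,2): now satisfied by earlier moves; stays.
  (4,1): now satisfied by earlier moves; stays.
Resulting grid:
+ + #
+ - #
- + -
+ - +
- + -
All satisfied now.

0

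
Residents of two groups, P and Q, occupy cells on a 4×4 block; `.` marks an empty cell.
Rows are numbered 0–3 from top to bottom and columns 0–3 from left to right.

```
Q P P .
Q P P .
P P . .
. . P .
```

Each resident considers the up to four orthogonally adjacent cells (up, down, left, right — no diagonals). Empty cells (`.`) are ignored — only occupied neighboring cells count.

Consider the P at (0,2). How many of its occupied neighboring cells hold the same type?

Occupied neighbors of (0,2): (1,2)=P, (0,1)=P.
Same type (P): 2 of 2.

2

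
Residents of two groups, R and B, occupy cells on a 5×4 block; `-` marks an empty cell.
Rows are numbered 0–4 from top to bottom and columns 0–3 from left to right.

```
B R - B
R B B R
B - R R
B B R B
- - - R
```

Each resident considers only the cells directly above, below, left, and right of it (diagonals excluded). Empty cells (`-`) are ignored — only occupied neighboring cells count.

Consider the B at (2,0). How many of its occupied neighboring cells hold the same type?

1

Occupied neighbors of (2,0): (1,0)=R, (3,0)=B.
Same type (B): 1 of 2.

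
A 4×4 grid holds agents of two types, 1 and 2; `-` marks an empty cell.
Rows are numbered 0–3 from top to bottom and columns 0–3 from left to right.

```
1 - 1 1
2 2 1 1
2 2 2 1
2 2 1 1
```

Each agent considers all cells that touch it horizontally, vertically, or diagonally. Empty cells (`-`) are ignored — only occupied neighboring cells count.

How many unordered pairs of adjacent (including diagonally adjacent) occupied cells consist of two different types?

12

Scan each occupied cell's neighbors to the right and below (and the two forward diagonals) so each pair is counted once.
Row 0: 1(0,0)–2(1,0)≠ 1(0,0)–2(1,1)≠ 1(0,2)–1(0,3)= 1(0,2)–1(1,2)= 1(0,2)–1(1,3)= 1(0,2)–2(1,1)≠ 1(0,3)–1(1,3)= 1(0,3)–1(1,2)=  → 3/8 unlike.
Row 1: 2(1,0)–2(1,1)= 2(1,0)–2(2,0)= 2(1,0)–2(2,1)= 2(1,1)–1(1,2)≠ 2(1,1)–2(2,1)= 2(1,1)–2(2,2)= 2(1,1)–2(2,0)= 1(1,2)–1(1,3)= 1(1,2)–2(2,2)≠ 1(1,2)–1(2,3)= 1(1,2)–2(2,1)≠ 1(1,3)–1(2,3)= 1(1,3)–2(2,2)≠  → 4/13 unlike.
Row 2: 2(2,0)–2(2,1)= 2(2,0)–2(3,0)= 2(2,0)–2(3,1)= 2(2,1)–2(2,2)= 2(2,1)–2(3,1)= 2(2,1)–1(3,2)≠ 2(2,1)–2(3,0)= 2(2,2)–1(2,3)≠ 2(2,2)–1(3,2)≠ 2(2,2)–1(3,3)≠ 2(2,2)–2(3,1)= 1(2,3)–1(3,3)= 1(2,3)–1(3,2)=  → 4/13 unlike.
Row 3: 2(3,0)–2(3,1)= 2(3,1)–1(3,2)≠ 1(3,2)–1(3,3)=  → 1/3 unlike.
Total adjacent occupied pairs: 37; unlike-type pairs: 12.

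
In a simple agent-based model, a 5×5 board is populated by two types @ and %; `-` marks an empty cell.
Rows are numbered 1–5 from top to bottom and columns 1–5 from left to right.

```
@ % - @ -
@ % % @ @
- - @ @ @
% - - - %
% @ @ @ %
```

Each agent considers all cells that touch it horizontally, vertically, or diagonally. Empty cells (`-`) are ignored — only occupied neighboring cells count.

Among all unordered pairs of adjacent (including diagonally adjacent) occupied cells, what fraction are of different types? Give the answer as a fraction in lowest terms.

5/11

Scan each occupied cell's neighbors to the right and below (and the two forward diagonals) so each pair is counted once.
Row 1: @(1,1)–%(1,2)≠ @(1,1)–@(2,1)= @(1,1)–%(2,2)≠ %(1,2)–%(2,2)= %(1,2)–%(2,3)= %(1,2)–@(2,1)≠ @(1,4)–@(2,4)= @(1,4)–@(2,5)= @(1,4)–%(2,3)≠  → 4/9 unlike.
Row 2: @(2,1)–%(2,2)≠ %(2,2)–%(2,3)= %(2,2)–@(3,3)≠ %(2,3)–@(2,4)≠ %(2,3)–@(3,3)≠ %(2,3)–@(3,4)≠ @(2,4)–@(2,5)= @(2,4)–@(3,4)= @(2,4)–@(3,5)= @(2,4)–@(3,3)= @(2,5)–@(3,5)= @(2,5)–@(3,4)=  → 5/12 unlike.
Row 3: @(3,3)–@(3,4)= @(3,4)–@(3,5)= @(3,4)–%(4,5)≠ @(3,5)–%(4,5)≠  → 2/4 unlike.
Row 4: %(4,1)–%(5,1)= %(4,1)–@(5,2)≠ %(4,5)–%(5,5)= %(4,5)–@(5,4)≠  → 2/4 unlike.
Row 5: %(5,1)–@(5,2)≠ @(5,2)–@(5,3)= @(5,3)–@(5,4)= @(5,4)–%(5,5)≠  → 2/4 unlike.
Total adjacent occupied pairs: 33; unlike-type pairs: 15.
15/33 reduces to 5/11.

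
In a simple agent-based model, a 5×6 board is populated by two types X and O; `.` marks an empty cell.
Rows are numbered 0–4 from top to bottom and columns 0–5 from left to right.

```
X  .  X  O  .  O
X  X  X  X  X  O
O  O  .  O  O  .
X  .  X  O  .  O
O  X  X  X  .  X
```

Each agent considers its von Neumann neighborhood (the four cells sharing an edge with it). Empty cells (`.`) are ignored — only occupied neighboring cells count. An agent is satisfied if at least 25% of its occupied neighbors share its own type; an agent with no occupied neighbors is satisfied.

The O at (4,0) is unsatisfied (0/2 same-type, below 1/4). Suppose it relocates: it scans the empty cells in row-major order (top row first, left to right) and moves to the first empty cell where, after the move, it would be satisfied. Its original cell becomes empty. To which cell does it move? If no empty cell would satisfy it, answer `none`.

(0,4)

Vacating (4,0). Empty cells in order:
  (0,1): 0/3 same-type → still unsatisfied.
  (0,4): 2/3 same-type → satisfied — stop here.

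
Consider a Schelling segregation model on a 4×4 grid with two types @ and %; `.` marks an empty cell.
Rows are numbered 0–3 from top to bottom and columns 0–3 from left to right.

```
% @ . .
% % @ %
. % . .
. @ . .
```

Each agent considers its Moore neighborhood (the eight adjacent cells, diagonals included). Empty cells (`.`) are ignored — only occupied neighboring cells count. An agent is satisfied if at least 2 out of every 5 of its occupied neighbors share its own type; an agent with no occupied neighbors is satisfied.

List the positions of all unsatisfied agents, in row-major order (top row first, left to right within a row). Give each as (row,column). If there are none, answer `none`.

(0,1), (1,2), (1,3), (3,1)

(0,0)% 2/3 satisfied
(0,1)@ 1/4 not
(1,0)% 3/4 satisfied
(1,1)% 3/5 satisfied
(1,2)@ 1/4 not
(1,3)% 0/1 not
(2,1)% 2/4 satisfied
(3,1)@ 0/1 not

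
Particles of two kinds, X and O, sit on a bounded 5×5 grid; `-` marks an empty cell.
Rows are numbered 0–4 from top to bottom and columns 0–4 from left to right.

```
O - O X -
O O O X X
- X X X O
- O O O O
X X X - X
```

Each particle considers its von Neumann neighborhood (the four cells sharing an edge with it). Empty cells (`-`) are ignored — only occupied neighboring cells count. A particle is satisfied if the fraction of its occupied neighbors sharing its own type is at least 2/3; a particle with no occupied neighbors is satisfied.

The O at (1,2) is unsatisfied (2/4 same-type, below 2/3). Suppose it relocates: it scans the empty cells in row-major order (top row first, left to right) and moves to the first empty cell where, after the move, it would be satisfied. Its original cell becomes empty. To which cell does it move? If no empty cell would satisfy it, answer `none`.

Vacating (1,2). Empty cells in order:
  (0,1): 3/3 same-type → satisfied — stop here.

(0,1)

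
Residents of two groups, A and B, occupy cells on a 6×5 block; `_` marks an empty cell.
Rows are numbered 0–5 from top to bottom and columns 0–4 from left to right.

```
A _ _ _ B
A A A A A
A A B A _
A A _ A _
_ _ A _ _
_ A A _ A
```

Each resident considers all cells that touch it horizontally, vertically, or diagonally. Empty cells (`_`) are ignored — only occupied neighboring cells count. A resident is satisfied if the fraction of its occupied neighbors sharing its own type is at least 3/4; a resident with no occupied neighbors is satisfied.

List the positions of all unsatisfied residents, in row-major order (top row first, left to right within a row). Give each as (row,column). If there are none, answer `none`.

(0,0)A 2/2 satisfied
(0,4)B 0/2 not
(1,0)A 4/4 satisfied
(1,1)A 5/6 satisfied
(1,2)A 4/5 satisfied
(1,3)A 3/5 not
(1,4)A 2/3 not
(2,0)A 5/5 satisfied
(2,1)A 6/7 satisfied
(2,2)B 0/7 not
(2,3)A 4/5 satisfied
(3,0)A 3/3 satisfied
(3,1)A 4/5 satisfied
(3,3)A 2/3 not
(4,2)A 4/4 satisfied
(5,1)A 2/2 satisfied
(5,2)A 2/2 satisfied
(5,4)A 0/0 satisfied

(0,4), (1,3), (1,4), (2,2), (3,3)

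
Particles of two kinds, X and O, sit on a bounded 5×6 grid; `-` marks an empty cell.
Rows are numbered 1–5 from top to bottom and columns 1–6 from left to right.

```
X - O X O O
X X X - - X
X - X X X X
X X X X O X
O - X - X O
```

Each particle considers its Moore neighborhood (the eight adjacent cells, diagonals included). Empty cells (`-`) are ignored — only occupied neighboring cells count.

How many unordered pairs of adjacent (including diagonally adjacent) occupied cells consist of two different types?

Scan each occupied cell's neighbors to the right and below (and the two forward diagonals) so each pair is counted once.
From row 1: 6 unlike of 10 pairs (running 6/10).
From row 2: 0 unlike of 9 pairs (running 6/19).
From row 3: 3 unlike of 16 pairs (running 9/35).
From row 4: 6 unlike of 15 pairs (running 15/50).
From row 5: 1 unlike of 1 pairs (running 16/51).
Total adjacent occupied pairs: 51; unlike-type pairs: 16.

16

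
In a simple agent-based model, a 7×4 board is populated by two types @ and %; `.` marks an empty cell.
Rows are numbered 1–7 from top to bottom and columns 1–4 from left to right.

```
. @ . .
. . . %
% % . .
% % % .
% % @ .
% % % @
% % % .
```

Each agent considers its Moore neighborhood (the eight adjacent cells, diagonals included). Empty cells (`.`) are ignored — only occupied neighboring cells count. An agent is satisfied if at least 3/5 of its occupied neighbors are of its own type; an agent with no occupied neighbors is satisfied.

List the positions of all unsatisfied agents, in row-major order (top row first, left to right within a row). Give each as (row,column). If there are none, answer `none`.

(1,2)@ 0/0 satisfied
(2,4)% 0/0 satisfied
(3,1)% 3/3 satisfied
(3,2)% 4/4 satisfied
(4,1)% 5/5 satisfied
(4,2)% 6/7 satisfied
(4,3)% 3/4 satisfied
(5,1)% 5/5 satisfied
(5,2)% 7/8 satisfied
(5,3)@ 1/6 not
(6,1)% 5/5 satisfied
(6,2)% 7/8 satisfied
(6,3)% 4/6 satisfied
(6,4)@ 1/3 not
(7,1)% 3/3 satisfied
(7,2)% 5/5 satisfied
(7,3)% 3/4 satisfied

(5,3), (6,4)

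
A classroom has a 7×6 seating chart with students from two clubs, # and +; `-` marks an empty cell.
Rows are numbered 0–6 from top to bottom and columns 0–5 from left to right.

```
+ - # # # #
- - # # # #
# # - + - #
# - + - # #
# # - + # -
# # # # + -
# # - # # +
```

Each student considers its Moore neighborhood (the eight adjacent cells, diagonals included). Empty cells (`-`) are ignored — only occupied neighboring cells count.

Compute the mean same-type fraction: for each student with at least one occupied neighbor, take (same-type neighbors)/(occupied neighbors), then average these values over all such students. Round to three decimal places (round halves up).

0.796

(0,0)+ — no occupied neighbors
(0,2)# 3/3
(0,3)# 5/5
(0,4)# 5/5
(0,5)# 3/3
(1,2)# 4/5
(1,3)# 5/6
(1,4)# 6/7
(1,5)# 4/4
(2,0)# 2/2
(2,1)# 3/4
(2,3)+ 1/5
(2,5)# 4/4
(3,0)# 4/4
(3,2)+ 2/4
(3,4)# 3/5
(3,5)# 3/3
(4,0)# 4/4
(4,1)# 5/6
(4,3)+ 2/6
(4,4)# 3/5
(5,0)# 5/5
(5,1)# 6/6
(5,2)# 5/6
(5,3)# 4/6
(5,4)+ 2/6
(6,0)# 3/3
(6,1)# 4/4
(6,3)# 3/4
(6,4)# 2/4
(6,5)+ 1/2
Sum over 30 students: 3/3 + 5/5 + 5/5 + 3/3 + 4/5 + 5/6 + 6/7 + 4/4 + 2/2 + 3/4 + 1/5 + 4/4 + 4/4 + 2/4 + 3/5 + 3/3 + 4/4 + 5/6 + 2/6 + 3/5 + 5/5 + 6/6 + 5/6 + 4/6 + 2/6 + 3/3 + 4/4 + 3/4 + 2/4 + 1/2 = 5017/210; mean = 5017/210 ÷ 30 = 5017/6300 = 0.796349… → 0.796.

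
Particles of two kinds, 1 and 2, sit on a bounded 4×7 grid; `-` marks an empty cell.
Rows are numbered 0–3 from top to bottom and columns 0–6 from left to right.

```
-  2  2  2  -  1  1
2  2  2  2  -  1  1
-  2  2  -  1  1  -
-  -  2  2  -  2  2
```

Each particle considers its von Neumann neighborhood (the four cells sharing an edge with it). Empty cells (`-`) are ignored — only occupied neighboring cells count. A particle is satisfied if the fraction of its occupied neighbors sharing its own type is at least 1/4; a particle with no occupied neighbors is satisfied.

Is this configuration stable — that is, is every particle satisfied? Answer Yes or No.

(0,1)2 2/2 ✓
(0,2)2 3/3 ✓
(0,3)2 2/2 ✓
(0,5)1 2/2 ✓
(0,6)1 2/2 ✓
(1,0)2 1/1 ✓
(1,1)2 4/4 ✓
(1,2)2 4/4 ✓
(1,3)2 2/2 ✓
(1,5)1 3/3 ✓
(1,6)1 2/2 ✓
(2,1)2 2/2 ✓
(2,2)2 3/3 ✓
(2,4)1 1/1 ✓
(2,5)1 2/3 ✓
(3,2)2 2/2 ✓
(3,3)2 1/1 ✓
(3,5)2 1/2 ✓
(3,6)2 1/1 ✓
All meet the threshold, so the configuration is stable.

Yes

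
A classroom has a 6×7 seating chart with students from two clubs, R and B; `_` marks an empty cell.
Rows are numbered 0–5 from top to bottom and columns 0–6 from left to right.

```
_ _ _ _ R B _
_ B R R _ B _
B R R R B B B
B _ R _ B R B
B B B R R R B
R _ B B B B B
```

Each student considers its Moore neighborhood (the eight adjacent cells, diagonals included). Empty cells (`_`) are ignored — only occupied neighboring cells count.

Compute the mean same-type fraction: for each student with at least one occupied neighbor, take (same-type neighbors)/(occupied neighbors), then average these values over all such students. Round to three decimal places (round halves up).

0.558

(0,4)R 1/3
(0,5)B 1/2
(1,1)B 1/4
(1,2)R 4/5
(1,3)R 4/5
(1,5)B 4/5
(2,0)B 2/3
(2,1)R 3/6
(2,2)R 5/6
(2,3)R 4/6
(2,4)B 3/6
(2,5)B 5/6
(2,6)B 3/4
(3,0)B 3/4
(3,2)R 4/6
(3,4)B 2/7
(3,5)R 2/8
(3,6)B 3/5
(4,0)B 2/3
(4,1)B 4/6
(4,2)B 3/5
(4,3)R 2/7
(4,4)R 3/7
(4,5)R 2/8
(4,6)B 3/5
(5,0)R 0/2
(5,2)B 3/4
(5,3)B 3/5
(5,4)B 2/5
(5,5)B 3/5
(5,6)B 2/3
Sum over 31 students: 1/3 + 1/2 + 1/4 + 4/5 + 4/5 + 4/5 + 2/3 + 3/6 + 5/6 + 4/6 + 3/6 + 5/6 + 3/4 + 3/4 + 4/6 + 2/7 + 2/8 + 3/5 + 2/3 + 4/6 + 3/5 + 2/7 + 3/7 + 2/8 + 3/5 + 0/2 + 3/4 + 3/5 + 2/5 + 3/5 + 2/3 = 173/10; mean = 173/10 ÷ 31 = 173/310 = 0.558064… → 0.558.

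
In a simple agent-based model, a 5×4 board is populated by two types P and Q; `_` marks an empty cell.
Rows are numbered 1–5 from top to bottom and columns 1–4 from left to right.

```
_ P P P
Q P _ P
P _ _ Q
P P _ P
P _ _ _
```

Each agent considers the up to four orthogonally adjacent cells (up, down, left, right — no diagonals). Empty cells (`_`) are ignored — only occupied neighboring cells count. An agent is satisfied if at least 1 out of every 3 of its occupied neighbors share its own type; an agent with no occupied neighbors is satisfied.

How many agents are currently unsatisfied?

3

Row 1: (1,2)P 2/2 ok · (1,3)P 2/2 ok · (1,4)P 2/2 ok
Row 2: (2,1)Q 0/2 unhappy · (2,2)P 1/2 ok · (2,4)P 1/2 ok
Row 3: (3,1)P 1/2 ok · (3,4)Q 0/2 unhappy
Row 4: (4,1)P 3/3 ok · (4,2)P 1/1 ok · (4,4)P 0/1 unhappy
Row 5: (5,1)P 1/1 ok
Unsatisfied: (2,1), (3,4), (4,4) — 3 in total.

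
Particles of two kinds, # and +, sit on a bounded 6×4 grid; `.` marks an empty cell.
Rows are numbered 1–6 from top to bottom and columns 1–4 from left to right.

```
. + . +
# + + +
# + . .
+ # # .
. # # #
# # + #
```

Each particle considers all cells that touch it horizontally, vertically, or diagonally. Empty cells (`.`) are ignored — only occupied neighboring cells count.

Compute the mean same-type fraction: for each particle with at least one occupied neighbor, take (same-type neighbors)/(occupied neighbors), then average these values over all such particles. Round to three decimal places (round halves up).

0.656

(1,2)+ 2/3
(1,4)+ 2/2
(2,1)# 1/4
(2,2)+ 3/5
(2,3)+ 5/5
(2,4)+ 2/2
(3,1)# 2/5
(3,2)+ 3/7
(4,1)+ 1/4
(4,2)# 4/6
(4,3)# 4/5
(5,2)# 5/7
(5,3)# 6/7
(5,4)# 3/4
(6,1)# 2/2
(6,2)# 3/4
(6,3)+ 0/5
(6,4)# 2/3
Sum over 18 particles: 2/3 + 2/2 + 1/4 + 3/5 + 5/5 + 2/2 + 2/5 + 3/7 + 1/4 + 4/6 + 4/5 + 5/7 + 6/7 + 3/4 + 2/2 + 3/4 + 0/5 + 2/3 = 59/5; mean = 59/5 ÷ 18 = 59/90 = 0.655555… → 0.656.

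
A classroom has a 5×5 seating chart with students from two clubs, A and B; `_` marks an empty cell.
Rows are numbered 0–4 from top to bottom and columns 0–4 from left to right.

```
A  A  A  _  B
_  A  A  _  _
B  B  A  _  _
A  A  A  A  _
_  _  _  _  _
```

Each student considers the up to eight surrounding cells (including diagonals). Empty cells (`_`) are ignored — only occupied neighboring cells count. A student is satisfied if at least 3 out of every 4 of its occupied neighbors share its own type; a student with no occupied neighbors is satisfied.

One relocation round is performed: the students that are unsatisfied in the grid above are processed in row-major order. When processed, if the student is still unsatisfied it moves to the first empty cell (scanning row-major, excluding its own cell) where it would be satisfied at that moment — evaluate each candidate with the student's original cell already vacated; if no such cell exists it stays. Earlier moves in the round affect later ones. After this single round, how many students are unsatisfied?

2

Initially unsatisfied (in order): (1,1), (2,0), (2,1), (3,0), (3,1).
  (1,1) → (1,3).
  (2,0): no empty cell satisfies it; stays.
  (2,1): no empty cell satisfies it; stays.
  (3,0) → (0,3).
  (3,1) → (2,3).
Resulting grid:
A A A A B
_ _ A A _
B B A A _
_ _ A A _
_ _ _ _ _
Unsatisfied now: (0,4), (2,1).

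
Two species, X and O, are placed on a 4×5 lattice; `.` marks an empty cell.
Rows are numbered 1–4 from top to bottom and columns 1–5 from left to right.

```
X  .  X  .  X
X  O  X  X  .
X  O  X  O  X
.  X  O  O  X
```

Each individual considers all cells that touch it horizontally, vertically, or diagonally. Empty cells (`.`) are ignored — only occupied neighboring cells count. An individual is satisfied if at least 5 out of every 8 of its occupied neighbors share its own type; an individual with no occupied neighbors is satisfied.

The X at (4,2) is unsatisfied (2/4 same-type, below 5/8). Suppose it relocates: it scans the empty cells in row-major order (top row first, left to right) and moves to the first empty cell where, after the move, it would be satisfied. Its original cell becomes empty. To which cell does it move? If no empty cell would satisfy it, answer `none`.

Vacating (4,2). Empty cells in order:
  (1,2): 4/5 same-type → satisfied — stop here.

(1,2)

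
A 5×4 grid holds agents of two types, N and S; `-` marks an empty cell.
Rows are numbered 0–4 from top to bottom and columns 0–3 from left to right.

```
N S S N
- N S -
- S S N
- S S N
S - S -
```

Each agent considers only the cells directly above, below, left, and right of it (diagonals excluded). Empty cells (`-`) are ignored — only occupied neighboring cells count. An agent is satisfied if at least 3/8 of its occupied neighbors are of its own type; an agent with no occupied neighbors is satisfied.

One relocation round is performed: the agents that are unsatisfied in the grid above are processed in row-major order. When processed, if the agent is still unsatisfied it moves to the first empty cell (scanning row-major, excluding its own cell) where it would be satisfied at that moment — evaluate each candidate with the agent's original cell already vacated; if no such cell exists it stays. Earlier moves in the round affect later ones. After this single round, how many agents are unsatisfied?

Initially unsatisfied (in order): (0,0), (0,1), (0,3), (1,1).
  (0,0) → (1,0).
  (0,1): now satisfied by earlier moves; stays.
  (0,3) → (0,0).
  (1,1) → (1,3).
Resulting grid:
N S S -
N - S N
- S S N
- S S N
S - S -
All satisfied now.

0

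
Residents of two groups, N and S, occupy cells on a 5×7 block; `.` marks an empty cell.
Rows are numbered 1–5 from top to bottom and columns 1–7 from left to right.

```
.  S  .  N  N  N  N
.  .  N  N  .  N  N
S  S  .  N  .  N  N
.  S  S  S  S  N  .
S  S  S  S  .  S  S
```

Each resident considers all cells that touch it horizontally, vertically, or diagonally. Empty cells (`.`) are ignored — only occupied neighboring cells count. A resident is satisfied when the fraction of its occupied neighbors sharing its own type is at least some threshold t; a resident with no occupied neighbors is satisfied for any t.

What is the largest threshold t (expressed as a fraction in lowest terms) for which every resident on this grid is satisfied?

(1,2)S 0/1
(1,4)N 3/3
(1,5)N 4/4
(1,6)N 4/4
(1,7)N 3/3
(2,3)N 3/5
(2,4)N 4/4
(2,6)N 6/6
(2,7)N 5/5
(3,1)S 2/2
(3,2)S 3/4
(3,4)N 2/5
(3,6)N 4/5
(3,7)N 4/4
(4,2)S 6/6
(4,3)S 6/7
(4,4)S 4/5
(4,5)S 3/6
(4,6)N 2/5
(5,1)S 2/2
(5,2)S 4/4
(5,3)S 5/5
(5,4)S 4/4
(5,6)S 2/3
(5,7)S 1/2
The smallest same-type fraction is 0/1 at (1,2), which reduces to 0/1. Any threshold above that leaves this resident unsatisfied.

0/1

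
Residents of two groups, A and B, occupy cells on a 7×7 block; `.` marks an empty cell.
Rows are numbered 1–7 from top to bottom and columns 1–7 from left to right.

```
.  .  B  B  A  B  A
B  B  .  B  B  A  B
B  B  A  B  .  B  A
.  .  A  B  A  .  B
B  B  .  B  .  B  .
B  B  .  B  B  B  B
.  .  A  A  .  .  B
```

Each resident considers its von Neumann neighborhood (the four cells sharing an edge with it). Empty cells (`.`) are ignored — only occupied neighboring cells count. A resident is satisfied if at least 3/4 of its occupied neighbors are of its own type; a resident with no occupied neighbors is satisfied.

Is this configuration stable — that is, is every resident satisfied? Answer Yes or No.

Row 1: (1,3)B 1/1 ok · (1,4)B 2/3 unhappy · (1,5)A 0/3 unhappy · (1,6)B 0/3 unhappy · (1,7)A 0/2 unhappy
Row 2: (2,1)B 2/2 ok · (2,2)B 2/2 ok · (2,4)B 3/3 ok · (2,5)B 1/3 unhappy · (2,6)A 0/4 unhappy · (2,7)B 0/3 unhappy
Row 3: (3,1)B 2/2 ok · (3,2)B 2/3 unhappy · (3,3)A 1/3 unhappy · (3,4)B 2/3 unhappy · (3,6)B 0/2 unhappy · (3,7)A 0/3 unhappy
Row 4: (4,3)A 1/2 unhappy · (4,4)B 2/4 unhappy · (4,5)A 0/1 unhappy · (4,7)B 0/1 unhappy
Row 5: (5,1)B 2/2 ok · (5,2)B 2/2 ok · (5,4)B 2/2 ok · (5,6)B 1/1 ok
Row 6: (6,1)B 2/2 ok · (6,2)B 2/2 ok · (6,4)B 2/3 unhappy · (6,5)B 2/2 ok · (6,6)B 3/3 ok · (6,7)B 2/2 ok
Row 7: (7,3)A 1/1 ok · (7,4)A 1/2 unhappy · (7,7)B 1/1 ok
For instance (1,4) has only 2/3 same-type neighbors, below 3/4.

No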